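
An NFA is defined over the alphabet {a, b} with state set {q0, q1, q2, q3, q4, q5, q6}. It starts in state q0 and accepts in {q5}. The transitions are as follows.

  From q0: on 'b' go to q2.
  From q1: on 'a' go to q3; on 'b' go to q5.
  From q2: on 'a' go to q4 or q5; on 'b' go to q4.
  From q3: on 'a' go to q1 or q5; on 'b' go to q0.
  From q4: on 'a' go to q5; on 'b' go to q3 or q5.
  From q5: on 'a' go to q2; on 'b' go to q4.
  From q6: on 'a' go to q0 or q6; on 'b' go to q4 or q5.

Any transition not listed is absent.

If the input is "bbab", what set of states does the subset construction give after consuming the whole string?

Start in {q0}.
Read 'b': q0→{q2}; now {q2}.
Read 'b': q2→{q4}; now {q4}.
Read 'a': q4→{q5}; now {q5}.
Read 'b': q5→{q4}; now {q4}.

{q4}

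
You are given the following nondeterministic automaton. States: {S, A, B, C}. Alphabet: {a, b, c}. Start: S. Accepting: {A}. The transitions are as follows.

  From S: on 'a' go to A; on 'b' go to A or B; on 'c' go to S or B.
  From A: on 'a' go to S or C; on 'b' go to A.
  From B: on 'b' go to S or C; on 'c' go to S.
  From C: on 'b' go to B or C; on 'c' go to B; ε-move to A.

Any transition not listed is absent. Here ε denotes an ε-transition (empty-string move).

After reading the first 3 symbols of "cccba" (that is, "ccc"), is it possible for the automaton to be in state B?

Yes

Start in {S}.
Read 'c': S→{S, B}; now {S, B}.
Read 'c': S→{S, B}, B→{S}; now {S, B}.
Read 'c': S→{S, B}, B→{S}; now {S, B}.
State B is in {S, B}.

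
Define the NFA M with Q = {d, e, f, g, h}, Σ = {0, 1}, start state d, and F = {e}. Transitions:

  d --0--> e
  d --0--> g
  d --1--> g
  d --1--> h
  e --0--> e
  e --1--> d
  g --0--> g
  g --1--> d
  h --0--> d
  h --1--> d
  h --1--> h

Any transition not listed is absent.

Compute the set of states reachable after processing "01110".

Start in {d}.
Read '0': d→{e, g}; now {e, g}.
Read '1': e→{d}, g→{d}; now {d}.
Read '1': d→{g, h}; now {g, h}.
Read '1': g→{d}, h→{d, h}; now {d, h}.
Read '0': d→{e, g}, h→{d}; now {d, e, g}.

{d, e, g}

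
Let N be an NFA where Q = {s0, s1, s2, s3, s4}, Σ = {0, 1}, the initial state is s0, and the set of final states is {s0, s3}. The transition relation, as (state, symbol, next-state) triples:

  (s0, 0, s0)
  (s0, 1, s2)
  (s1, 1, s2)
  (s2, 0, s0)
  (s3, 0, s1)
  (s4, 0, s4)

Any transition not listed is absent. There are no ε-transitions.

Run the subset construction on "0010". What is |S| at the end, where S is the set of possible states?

1

Start in {s0}.
Read '0': s0→{s0}; now {s0}.
Read '0': s0→{s0}; now {s0}.
Read '1': s0→{s2}; now {s2}.
Read '0': s2→{s0}; now {s0}.
That set has 1 state.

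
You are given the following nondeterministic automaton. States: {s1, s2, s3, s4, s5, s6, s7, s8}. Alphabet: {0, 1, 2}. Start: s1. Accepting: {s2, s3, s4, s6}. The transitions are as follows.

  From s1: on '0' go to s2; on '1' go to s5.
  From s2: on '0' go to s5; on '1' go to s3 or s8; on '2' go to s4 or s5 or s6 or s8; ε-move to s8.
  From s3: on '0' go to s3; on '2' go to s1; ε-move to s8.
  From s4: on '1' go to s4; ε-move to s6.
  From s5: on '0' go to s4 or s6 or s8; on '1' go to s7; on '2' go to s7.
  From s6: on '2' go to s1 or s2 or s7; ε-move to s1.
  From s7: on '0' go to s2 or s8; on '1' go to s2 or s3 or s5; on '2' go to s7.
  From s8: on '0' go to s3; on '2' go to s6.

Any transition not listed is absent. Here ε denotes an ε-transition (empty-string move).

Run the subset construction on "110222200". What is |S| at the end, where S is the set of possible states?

Start in {s1}.
Read '1': {s1} → {s5}.
Read '1': {s5} → {s7}.
Read '0': {s7} → {s2, s8}.
Read '2': {s2, s8} → {s1, s4, s5, s6, s8}.
Read '2': {s1, s4, s5, s6, s8} → {s1, s2, s6, s7, s8}.
Read '2': {s1, s2, s6, s7, s8} → {s1, s2, s4, s5, s6, s7, s8}.
Read '2': {s1, s2, s4, s5, s6, s7, s8} → {s1, s2, s4, s5, s6, s7, s8}.
Read '0': {s1, s2, s4, s5, s6, s7, s8} → {s1, s2, s3, s4, s5, s6, s8}.
Read '0': {s1, s2, s3, s4, s5, s6, s8} → {s1, s2, s3, s4, s5, s6, s8}.
That set has 7 states.

7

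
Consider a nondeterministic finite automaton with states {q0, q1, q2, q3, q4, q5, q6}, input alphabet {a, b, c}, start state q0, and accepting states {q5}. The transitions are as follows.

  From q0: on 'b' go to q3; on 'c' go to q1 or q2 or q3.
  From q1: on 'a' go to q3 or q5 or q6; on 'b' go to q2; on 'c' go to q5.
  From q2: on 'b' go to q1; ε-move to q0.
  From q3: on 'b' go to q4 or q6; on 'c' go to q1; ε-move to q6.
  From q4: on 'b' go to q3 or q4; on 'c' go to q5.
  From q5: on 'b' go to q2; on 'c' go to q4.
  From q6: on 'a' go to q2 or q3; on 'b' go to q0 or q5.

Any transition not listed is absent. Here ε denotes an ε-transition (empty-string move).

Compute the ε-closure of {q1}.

{q1}

Begin with {q1}.
No ε-moves leave this set, so the closure equals the set itself.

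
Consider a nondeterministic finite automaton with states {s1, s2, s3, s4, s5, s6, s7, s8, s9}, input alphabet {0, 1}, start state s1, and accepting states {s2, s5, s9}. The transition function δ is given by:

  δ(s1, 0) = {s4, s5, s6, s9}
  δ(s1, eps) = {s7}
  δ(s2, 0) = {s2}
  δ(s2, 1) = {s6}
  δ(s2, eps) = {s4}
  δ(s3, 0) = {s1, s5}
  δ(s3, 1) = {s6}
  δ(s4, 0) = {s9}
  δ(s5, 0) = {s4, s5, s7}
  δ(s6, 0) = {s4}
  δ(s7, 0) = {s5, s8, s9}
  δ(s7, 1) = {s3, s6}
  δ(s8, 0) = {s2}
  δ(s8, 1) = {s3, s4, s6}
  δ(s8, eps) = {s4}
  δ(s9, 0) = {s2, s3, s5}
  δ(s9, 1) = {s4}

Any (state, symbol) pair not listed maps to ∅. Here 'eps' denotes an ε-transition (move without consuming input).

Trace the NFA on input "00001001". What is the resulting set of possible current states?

{s3, s4, s6}

Start: ε-closure({s1}) = {s1, s7}.
Read '0': s1→{s4, s5, s6, s9}, s7→{s5, s8, s9}; now {s4, s5, s6, s8, s9}.
Read '0': s4→{s9}, s5→{s4, s5, s7}, s6→{s4}, s8→{s2}, s9→{s2, s3, s5}; now {s2, s3, s4, s5, s7, s9}.
Read '0': s2→{s2}, s3→{s1, s5}, s4→{s9}, s5→{s4, s5, s7}, s7→{s5, s8, s9}, s9→{s2, s3, s5}; now {s1, s2, s3, s4, s5, s7, s8, s9}.
Read '0': s1→{s4, s5, s6, s9}, s2→{s2}, s3→{s1, s5}, s4→{s9}, s5→{s4, s5, s7}, s7→{s5, s8, s9}, s8→{s2}, s9→{s2, s3, s5}; now {s1, s2, s3, s4, s5, s6, s7, s8, s9}.
Read '1': s1→∅, s2→{s6}, s3→{s6}, s4→∅, s5→∅, s6→∅, s7→{s3, s6}, s8→{s3, s4, s6}, s9→{s4}; now {s3, s4, s6}.
Read '0': s3→{s1, s5}, s4→{s9}, s6→{s4}; union {s1, s4, s5, s9}; ε-closure = {s1, s4, s5, s7, s9}.
Read '0': s1→{s4, s5, s6, s9}, s4→{s9}, s5→{s4, s5, s7}, s7→{s5, s8, s9}, s9→{s2, s3, s5}; now {s2, s3, s4, s5, s6, s7, s8, s9}.
Read '1': s2→{s6}, s3→{s6}, s4→∅, s5→∅, s6→∅, s7→{s3, s6}, s8→{s3, s4, s6}, s9→{s4}; now {s3, s4, s6}.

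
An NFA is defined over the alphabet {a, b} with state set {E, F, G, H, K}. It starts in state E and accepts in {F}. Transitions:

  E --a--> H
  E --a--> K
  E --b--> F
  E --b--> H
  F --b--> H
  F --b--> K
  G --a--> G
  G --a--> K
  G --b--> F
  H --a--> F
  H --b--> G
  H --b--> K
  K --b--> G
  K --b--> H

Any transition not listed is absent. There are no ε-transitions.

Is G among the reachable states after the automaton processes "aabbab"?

Start in {E}.
Read 'a': E→{H, K}; now {H, K}.
Read 'a': H→{F}, K→∅; now {F}.
Read 'b': F→{H, K}; now {H, K}.
Read 'b': H→{G, K}, K→{G, H}; now {G, H, K}.
Read 'a': G→{G, K}, H→{F}, K→∅; now {F, G, K}.
Read 'b': F→{H, K}, G→{F}, K→{G, H}; now {F, G, H, K}.
State G is in {F, G, H, K}.

Yes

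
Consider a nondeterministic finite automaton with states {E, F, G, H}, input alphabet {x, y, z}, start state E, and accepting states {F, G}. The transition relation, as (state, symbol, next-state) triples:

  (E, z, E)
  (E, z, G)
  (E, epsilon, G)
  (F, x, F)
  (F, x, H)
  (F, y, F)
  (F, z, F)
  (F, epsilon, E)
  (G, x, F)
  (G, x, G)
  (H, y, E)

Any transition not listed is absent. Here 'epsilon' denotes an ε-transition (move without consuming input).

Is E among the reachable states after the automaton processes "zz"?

Start: ε-closure({E}) = {E, G}.
Read 'z': E→{E, G}, G→∅; now {E, G}.
Read 'z': E→{E, G}, G→∅; now {E, G}.
State E is in {E, G}.

Yes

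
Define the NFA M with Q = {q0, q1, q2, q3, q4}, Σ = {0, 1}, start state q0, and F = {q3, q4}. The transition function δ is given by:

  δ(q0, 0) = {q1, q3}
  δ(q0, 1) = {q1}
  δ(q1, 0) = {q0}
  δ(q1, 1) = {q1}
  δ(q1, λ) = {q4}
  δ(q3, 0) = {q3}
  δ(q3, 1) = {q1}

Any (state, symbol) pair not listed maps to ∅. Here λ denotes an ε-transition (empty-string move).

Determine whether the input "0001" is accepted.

Yes

Start in {q0}.
Read '0': {q0} → {q1, q3, q4}.
Read '0': {q1, q3, q4} → {q0, q3}.
Read '0': {q0, q3} → {q1, q3, q4}.
Read '1': {q1, q3, q4} → {q1, q4}.
The final set {q1, q4} contains the accepting state q4.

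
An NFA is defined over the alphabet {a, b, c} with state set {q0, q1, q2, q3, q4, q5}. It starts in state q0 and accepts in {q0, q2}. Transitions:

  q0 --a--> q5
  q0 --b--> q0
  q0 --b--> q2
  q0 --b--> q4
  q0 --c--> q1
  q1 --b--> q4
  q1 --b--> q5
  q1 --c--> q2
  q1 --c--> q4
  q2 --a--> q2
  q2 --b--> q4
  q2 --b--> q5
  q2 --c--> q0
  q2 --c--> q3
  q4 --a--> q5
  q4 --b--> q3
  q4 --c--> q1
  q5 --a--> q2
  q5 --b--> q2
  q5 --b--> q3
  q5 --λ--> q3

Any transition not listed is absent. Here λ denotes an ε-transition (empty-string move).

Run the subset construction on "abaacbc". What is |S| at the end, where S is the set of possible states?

Start in {q0}.
Read 'a': q0→{q5}; union {q5}; ε-closure = {q3, q5}.
Read 'b': q3→∅, q5→{q2, q3}; now {q2, q3}.
Read 'a': q2→{q2}, q3→∅; now {q2}.
Read 'a': q2→{q2}; now {q2}.
Read 'c': q2→{q0, q3}; now {q0, q3}.
Read 'b': q0→{q0, q2, q4}, q3→∅; now {q0, q2, q4}.
Read 'c': q0→{q1}, q2→{q0, q3}, q4→{q1}; now {q0, q1, q3}.
That set has 3 states.

3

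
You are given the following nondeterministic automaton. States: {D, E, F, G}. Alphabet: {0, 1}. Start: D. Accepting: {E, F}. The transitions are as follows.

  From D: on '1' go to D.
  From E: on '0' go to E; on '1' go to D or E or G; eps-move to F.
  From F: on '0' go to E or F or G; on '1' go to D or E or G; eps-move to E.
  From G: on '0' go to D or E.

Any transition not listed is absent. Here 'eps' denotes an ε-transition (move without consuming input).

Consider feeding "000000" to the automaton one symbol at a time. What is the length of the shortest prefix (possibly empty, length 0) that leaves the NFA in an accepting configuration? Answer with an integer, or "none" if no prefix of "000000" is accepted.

none

Start in {D}.
Read '0': D→∅; now ∅.
The set is empty and remains empty for the remaining 5 symbols.
No reachable set along the way intersects F.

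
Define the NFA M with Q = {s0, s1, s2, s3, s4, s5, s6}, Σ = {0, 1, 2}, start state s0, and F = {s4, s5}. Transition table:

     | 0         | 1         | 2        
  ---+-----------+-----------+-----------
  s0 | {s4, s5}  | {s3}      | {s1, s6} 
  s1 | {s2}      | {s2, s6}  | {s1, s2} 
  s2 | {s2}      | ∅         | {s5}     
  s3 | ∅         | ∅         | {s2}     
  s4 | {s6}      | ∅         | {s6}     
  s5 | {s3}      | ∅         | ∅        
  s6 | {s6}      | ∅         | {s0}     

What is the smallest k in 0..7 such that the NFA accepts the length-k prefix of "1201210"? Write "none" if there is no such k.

none

Start in {s0}.
Read '1': s0→{s3}; now {s3}.
Read '2': s3→{s2}; now {s2}.
Read '0': s2→{s2}; now {s2}.
Read '1': s2→∅; now ∅.
The set is empty and remains empty for the remaining 3 symbols.
No reachable set along the way intersects F.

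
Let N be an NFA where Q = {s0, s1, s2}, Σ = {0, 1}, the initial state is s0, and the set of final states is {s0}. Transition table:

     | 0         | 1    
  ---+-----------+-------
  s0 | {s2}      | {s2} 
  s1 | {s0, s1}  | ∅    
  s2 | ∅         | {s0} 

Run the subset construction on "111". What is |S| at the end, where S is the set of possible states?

Start in {s0}.
Read '1': s0→{s2}; now {s2}.
Read '1': s2→{s0}; now {s0}.
Read '1': s0→{s2}; now {s2}.
That set has 1 state.

1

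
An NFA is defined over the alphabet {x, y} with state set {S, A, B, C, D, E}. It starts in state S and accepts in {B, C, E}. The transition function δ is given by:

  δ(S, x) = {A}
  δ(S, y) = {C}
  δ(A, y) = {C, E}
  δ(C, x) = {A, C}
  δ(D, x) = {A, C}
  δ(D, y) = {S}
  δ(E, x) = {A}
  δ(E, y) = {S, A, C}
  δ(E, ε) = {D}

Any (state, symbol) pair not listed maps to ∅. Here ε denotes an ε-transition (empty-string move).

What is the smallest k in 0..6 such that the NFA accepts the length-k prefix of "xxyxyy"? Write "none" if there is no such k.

none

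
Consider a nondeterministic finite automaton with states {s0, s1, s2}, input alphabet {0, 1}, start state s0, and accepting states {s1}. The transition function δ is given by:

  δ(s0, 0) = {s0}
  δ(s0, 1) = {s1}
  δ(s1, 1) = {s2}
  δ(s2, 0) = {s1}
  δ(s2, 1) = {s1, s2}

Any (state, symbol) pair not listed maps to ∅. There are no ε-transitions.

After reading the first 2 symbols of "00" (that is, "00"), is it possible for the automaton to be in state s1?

No

Start in {s0}.
Read '0': s0→{s0}; now {s0}.
Read '0': s0→{s0}; now {s0}.
State s1 is not in {s0}.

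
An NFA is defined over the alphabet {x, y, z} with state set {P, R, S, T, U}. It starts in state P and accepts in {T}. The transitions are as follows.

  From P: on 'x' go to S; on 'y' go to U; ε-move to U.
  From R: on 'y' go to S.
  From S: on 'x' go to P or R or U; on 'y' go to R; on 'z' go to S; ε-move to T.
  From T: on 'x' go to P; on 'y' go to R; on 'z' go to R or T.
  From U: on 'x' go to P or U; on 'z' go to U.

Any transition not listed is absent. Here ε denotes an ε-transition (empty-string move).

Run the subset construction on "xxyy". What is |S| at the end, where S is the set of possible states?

3

Start: ε-closure({P}) = {P, U}.
Read 'x': P→{S}, U→{P, U}; union {P, S, U}; ε-closure = {P, S, T, U}.
Read 'x': P→{S}, S→{P, R, U}, T→{P}, U→{P, U}; union {P, R, S, U}; ε-closure = {P, R, S, T, U}.
Read 'y': P→{U}, R→{S}, S→{R}, T→{R}, U→∅; union {R, S, U}; ε-closure = {R, S, T, U}.
Read 'y': R→{S}, S→{R}, T→{R}, U→∅; union {R, S}; ε-closure = {R, S, T}.
That set has 3 states.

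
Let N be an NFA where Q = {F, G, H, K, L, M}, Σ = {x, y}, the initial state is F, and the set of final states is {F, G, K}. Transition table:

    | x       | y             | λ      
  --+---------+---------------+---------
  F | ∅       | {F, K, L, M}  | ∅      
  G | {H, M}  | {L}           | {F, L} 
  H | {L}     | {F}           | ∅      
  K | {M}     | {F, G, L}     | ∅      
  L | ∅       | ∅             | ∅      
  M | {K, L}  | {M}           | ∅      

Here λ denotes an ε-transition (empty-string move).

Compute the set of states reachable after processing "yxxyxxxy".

Start in {F}.
Read 'y': {F} → {F, K, L, M}.
Read 'x': {F, K, L, M} → {K, L, M}.
Read 'x': {K, L, M} → {K, L, M}.
Read 'y': {K, L, M} → {F, G, L, M}.
Read 'x': {F, G, L, M} → {H, K, L, M}.
Read 'x': {H, K, L, M} → {K, L, M}.
Read 'x': {K, L, M} → {K, L, M}.
Read 'y': {K, L, M} → {F, G, L, M}.

{F, G, L, M}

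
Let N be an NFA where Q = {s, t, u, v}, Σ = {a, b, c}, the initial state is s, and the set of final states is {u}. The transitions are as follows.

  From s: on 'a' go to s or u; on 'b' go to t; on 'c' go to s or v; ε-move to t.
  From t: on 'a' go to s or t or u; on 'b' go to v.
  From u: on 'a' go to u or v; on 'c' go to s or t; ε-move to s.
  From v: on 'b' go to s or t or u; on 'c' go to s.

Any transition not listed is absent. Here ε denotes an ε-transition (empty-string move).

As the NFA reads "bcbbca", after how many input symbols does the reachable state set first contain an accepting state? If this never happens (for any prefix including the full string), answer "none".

4

Start: ε-closure({s}) = {s, t}.
Read 'b': s→{t}, t→{v}; now {t, v}.
Read 'c': t→∅, v→{s}; union {s}; ε-closure = {s, t}.
Read 'b': s→{t}, t→{v}; now {t, v}.
Read 'b': t→{v}, v→{s, t, u}; now {s, t, u, v}.
None of the earlier sets intersect F, but {s, t, u, v} does.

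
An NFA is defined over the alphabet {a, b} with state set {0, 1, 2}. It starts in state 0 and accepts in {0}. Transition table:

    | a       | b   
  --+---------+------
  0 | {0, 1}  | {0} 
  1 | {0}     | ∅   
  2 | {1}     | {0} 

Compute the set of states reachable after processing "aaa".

Start in {0}.
Read 'a': {0} → {0, 1}.
Read 'a': {0, 1} → {0, 1}.
Read 'a': {0, 1} → {0, 1}.

{0, 1}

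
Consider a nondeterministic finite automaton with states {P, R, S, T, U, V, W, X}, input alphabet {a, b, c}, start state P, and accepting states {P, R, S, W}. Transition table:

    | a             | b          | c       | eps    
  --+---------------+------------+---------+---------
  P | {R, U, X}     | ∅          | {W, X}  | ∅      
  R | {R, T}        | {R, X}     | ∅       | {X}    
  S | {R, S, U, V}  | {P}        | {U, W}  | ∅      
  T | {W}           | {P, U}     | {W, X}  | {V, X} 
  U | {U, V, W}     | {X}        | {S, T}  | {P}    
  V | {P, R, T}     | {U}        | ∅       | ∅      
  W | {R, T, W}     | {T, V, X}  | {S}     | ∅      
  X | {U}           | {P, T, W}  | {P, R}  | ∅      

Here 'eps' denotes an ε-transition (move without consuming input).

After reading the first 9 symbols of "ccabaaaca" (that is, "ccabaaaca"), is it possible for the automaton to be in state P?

Yes

Start in {P}.
Read 'c': P→{W, X}; now {W, X}.
Read 'c': W→{S}, X→{P, R}; union {P, R, S}; ε-closure = {P, R, S, X}.
Read 'a': P→{R, U, X}, R→{R, T}, S→{R, S, U, V}, X→{U}; union {R, S, T, U, V, X}; ε-closure = {P, R, S, T, U, V, X}.
Read 'b': P→∅, R→{R, X}, S→{P}, T→{P, U}, U→{X}, V→{U}, X→{P, T, W}; union {P, R, T, U, W, X}; ε-closure = {P, R, T, U, V, W, X}.
Read 'a': P→{R, U, X}, R→{R, T}, T→{W}, U→{U, V, W}, V→{P, R, T}, W→{R, T, W}, X→{U}; now {P, R, T, U, V, W, X}.
Read 'a': P→{R, U, X}, R→{R, T}, T→{W}, U→{U, V, W}, V→{P, R, T}, W→{R, T, W}, X→{U}; now {P, R, T, U, V, W, X}.
Read 'a': P→{R, U, X}, R→{R, T}, T→{W}, U→{U, V, W}, V→{P, R, T}, W→{R, T, W}, X→{U}; now {P, R, T, U, V, W, X}.
Read 'c': P→{W, X}, R→∅, T→{W, X}, U→{S, T}, V→∅, W→{S}, X→{P, R}; union {P, R, S, T, W, X}; ε-closure = {P, R, S, T, V, W, X}.
Read 'a': P→{R, U, X}, R→{R, T}, S→{R, S, U, V}, T→{W}, V→{P, R, T}, W→{R, T, W}, X→{U}; now {P, R, S, T, U, V, W, X}.
State P is in {P, R, S, T, U, V, W, X}.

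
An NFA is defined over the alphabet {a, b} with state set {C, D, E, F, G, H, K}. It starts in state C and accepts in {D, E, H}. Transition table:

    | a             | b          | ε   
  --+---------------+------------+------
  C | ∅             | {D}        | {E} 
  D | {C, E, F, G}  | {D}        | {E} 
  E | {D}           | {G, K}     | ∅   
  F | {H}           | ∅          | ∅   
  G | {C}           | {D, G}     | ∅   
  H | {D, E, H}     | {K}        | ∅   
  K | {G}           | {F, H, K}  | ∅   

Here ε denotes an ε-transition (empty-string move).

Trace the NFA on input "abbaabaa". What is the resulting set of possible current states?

{C, D, E, F, G, H}

Start: ε-closure({C}) = {C, E}.
Read 'a': C→∅, E→{D}; union {D}; ε-closure = {D, E}.
Read 'b': D→{D}, E→{G, K}; union {D, G, K}; ε-closure = {D, E, G, K}.
Read 'b': D→{D}, E→{G, K}, G→{D, G}, K→{F, H, K}; union {D, F, G, H, K}; ε-closure = {D, E, F, G, H, K}.
Read 'a': D→{C, E, F, G}, E→{D}, F→{H}, G→{C}, H→{D, E, H}, K→{G}; now {C, D, E, F, G, H}.
Read 'a': C→∅, D→{C, E, F, G}, E→{D}, F→{H}, G→{C}, H→{D, E, H}; now {C, D, E, F, G, H}.
Read 'b': C→{D}, D→{D}, E→{G, K}, F→∅, G→{D, G}, H→{K}; union {D, G, K}; ε-closure = {D, E, G, K}.
Read 'a': D→{C, E, F, G}, E→{D}, G→{C}, K→{G}; now {C, D, E, F, G}.
Read 'a': C→∅, D→{C, E, F, G}, E→{D}, F→{H}, G→{C}; now {C, D, E, F, G, H}.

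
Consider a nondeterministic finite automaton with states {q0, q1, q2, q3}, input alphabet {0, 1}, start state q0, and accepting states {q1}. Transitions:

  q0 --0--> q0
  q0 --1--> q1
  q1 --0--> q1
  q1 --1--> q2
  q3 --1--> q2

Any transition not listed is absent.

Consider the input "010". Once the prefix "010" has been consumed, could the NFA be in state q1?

Yes

Start in {q0}.
Read '0': q0→{q0}; now {q0}.
Read '1': q0→{q1}; now {q1}.
Read '0': q1→{q1}; now {q1}.
State q1 is in {q1}.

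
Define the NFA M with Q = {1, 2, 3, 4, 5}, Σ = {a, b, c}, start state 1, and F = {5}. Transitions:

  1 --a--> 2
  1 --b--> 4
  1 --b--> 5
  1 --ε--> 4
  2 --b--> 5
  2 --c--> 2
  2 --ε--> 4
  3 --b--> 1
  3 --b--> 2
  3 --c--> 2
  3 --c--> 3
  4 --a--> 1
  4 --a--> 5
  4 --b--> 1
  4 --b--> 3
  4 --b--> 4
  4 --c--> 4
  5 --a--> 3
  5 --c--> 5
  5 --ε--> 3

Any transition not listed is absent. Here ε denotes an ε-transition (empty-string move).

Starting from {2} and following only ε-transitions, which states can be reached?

{2, 4}

Begin with {2}.
ε-move 2 → 4; add 4.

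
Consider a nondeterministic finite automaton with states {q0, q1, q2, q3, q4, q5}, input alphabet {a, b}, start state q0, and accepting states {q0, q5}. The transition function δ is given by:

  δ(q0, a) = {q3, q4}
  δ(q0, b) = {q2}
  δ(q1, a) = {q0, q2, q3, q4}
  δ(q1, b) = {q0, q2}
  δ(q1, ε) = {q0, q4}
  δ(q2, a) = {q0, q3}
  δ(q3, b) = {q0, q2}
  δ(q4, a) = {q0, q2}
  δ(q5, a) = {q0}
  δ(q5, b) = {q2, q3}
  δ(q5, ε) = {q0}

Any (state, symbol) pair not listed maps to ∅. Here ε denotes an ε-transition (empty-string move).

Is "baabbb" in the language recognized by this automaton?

Start in {q0}.
Read 'b': q0→{q2}; now {q2}.
Read 'a': q2→{q0, q3}; now {q0, q3}.
Read 'a': q0→{q3, q4}, q3→∅; now {q3, q4}.
Read 'b': q3→{q0, q2}, q4→∅; now {q0, q2}.
Read 'b': q0→{q2}, q2→∅; now {q2}.
Read 'b': q2→∅; now ∅.
The final set ∅ contains no accepting state.

No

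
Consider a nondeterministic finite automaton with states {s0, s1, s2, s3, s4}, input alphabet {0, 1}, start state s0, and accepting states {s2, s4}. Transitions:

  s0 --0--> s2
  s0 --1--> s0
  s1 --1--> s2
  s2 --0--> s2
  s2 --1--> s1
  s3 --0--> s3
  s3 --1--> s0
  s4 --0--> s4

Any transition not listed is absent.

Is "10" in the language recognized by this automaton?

Start in {s0}.
Read '1': s0→{s0}; now {s0}.
Read '0': s0→{s2}; now {s2}.
The final set {s2} contains the accepting state s2.

Yes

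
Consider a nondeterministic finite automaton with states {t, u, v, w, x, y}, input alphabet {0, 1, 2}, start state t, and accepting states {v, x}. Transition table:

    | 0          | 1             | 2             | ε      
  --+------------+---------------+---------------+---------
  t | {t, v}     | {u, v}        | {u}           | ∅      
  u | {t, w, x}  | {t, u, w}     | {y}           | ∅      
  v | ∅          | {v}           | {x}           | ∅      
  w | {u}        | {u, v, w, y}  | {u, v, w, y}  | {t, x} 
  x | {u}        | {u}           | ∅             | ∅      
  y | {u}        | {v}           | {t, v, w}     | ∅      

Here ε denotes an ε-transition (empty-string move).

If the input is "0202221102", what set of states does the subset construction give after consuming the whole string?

{t, u, v, w, x, y}

Start in {t}.
Read '0': t→{t, v}; now {t, v}.
Read '2': t→{u}, v→{x}; now {u, x}.
Read '0': u→{t, w, x}, x→{u}; now {t, u, w, x}.
Read '2': t→{u}, u→{y}, w→{u, v, w, y}, x→∅; union {u, v, w, y}; ε-closure = {t, u, v, w, x, y}.
Read '2': t→{u}, u→{y}, v→{x}, w→{u, v, w, y}, x→∅, y→{t, v, w}; now {t, u, v, w, x, y}.
Read '2': t→{u}, u→{y}, v→{x}, w→{u, v, w, y}, x→∅, y→{t, v, w}; now {t, u, v, w, x, y}.
Read '1': t→{u, v}, u→{t, u, w}, v→{v}, w→{u, v, w, y}, x→{u}, y→{v}; union {t, u, v, w, y}; ε-closure = {t, u, v, w, x, y}.
Read '1': t→{u, v}, u→{t, u, w}, v→{v}, w→{u, v, w, y}, x→{u}, y→{v}; union {t, u, v, w, y}; ε-closure = {t, u, v, w, x, y}.
Read '0': t→{t, v}, u→{t, w, x}, v→∅, w→{u}, x→{u}, y→{u}; now {t, u, v, w, x}.
Read '2': t→{u}, u→{y}, v→{x}, w→{u, v, w, y}, x→∅; union {u, v, w, x, y}; ε-closure = {t, u, v, w, x, y}.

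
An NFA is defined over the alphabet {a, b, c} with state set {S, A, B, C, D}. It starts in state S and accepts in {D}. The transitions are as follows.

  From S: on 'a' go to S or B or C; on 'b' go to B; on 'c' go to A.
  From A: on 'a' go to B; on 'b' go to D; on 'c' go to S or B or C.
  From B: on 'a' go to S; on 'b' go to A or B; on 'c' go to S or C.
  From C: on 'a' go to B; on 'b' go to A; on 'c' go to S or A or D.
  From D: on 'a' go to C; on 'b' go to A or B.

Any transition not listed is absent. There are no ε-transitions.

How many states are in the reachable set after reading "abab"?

2

Start in {S}.
Read 'a': S→{S, B, C}; now {S, B, C}.
Read 'b': S→{B}, B→{A, B}, C→{A}; now {A, B}.
Read 'a': A→{B}, B→{S}; now {S, B}.
Read 'b': S→{B}, B→{A, B}; now {A, B}.
That set has 2 states.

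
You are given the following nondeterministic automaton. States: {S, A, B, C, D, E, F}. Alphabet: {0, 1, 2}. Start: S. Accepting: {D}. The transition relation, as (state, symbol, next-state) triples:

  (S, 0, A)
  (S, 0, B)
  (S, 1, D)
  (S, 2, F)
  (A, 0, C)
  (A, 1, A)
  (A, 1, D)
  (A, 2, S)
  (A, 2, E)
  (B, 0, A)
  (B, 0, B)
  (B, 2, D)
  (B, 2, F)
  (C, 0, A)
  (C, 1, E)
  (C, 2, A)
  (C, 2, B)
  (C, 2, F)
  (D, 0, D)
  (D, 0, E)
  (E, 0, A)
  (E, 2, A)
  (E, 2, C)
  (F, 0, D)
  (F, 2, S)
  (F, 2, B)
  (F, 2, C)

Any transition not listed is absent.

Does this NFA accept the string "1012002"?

Start in {S}.
Read '1': {S} → {D}.
Read '0': {D} → {D, E}.
Read '1': {D, E} → ∅.
The set is empty and remains empty for the remaining 4 symbols.
The final set ∅ contains no accepting state.

No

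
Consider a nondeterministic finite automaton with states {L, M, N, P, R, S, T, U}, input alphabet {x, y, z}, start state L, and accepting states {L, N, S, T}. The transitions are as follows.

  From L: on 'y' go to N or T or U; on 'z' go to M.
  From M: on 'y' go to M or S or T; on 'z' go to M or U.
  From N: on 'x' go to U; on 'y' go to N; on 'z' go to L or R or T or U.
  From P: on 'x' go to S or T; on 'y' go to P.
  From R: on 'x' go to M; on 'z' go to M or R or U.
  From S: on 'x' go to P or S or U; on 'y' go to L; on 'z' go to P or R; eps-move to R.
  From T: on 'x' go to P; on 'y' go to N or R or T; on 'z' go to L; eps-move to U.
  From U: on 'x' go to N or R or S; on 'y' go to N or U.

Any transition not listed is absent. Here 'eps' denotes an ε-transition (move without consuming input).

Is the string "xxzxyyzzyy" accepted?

Start in {L}.
Read 'x': L→∅; now ∅.
The set is empty and remains empty for the remaining 9 symbols.
The final set ∅ contains no accepting state.

No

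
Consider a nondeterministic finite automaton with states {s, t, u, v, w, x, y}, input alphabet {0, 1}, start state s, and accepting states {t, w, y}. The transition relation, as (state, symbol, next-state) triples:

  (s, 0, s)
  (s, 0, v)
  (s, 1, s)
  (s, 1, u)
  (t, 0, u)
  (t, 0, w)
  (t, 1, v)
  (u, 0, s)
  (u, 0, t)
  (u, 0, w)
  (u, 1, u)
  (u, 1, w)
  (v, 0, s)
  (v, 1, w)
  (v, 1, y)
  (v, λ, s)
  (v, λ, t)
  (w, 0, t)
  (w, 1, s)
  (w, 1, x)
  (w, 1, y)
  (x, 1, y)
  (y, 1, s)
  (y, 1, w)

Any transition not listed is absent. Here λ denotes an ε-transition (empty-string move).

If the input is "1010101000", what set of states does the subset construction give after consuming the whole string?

{s, t, u, v, w}

Start in {s}.
Read '1': {s} → {s, u}.
Read '0': {s, u} → {s, t, v, w}.
Read '1': {s, t, v, w} → {s, t, u, v, w, x, y}.
Read '0': {s, t, u, v, w, x, y} → {s, t, u, v, w}.
Read '1': {s, t, u, v, w} → {s, t, u, v, w, x, y}.
Read '0': {s, t, u, v, w, x, y} → {s, t, u, v, w}.
Read '1': {s, t, u, v, w} → {s, t, u, v, w, x, y}.
Read '0': {s, t, u, v, w, x, y} → {s, t, u, v, w}.
Read '0': {s, t, u, v, w} → {s, t, u, v, w}.
Read '0': {s, t, u, v, w} → {s, t, u, v, w}.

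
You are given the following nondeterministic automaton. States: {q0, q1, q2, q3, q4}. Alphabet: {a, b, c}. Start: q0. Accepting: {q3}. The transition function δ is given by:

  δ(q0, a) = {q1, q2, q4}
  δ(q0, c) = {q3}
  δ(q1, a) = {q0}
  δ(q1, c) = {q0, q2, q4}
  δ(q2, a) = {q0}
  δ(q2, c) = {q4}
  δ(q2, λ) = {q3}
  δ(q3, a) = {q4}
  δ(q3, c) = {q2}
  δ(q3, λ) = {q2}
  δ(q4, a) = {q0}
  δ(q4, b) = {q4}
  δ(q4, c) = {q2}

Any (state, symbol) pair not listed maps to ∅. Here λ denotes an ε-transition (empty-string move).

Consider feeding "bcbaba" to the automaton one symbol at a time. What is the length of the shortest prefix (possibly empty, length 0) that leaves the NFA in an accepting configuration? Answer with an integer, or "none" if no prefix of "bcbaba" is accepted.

Start in {q0}.
Read 'b': q0→∅; now ∅.
The set is empty and remains empty for the remaining 5 symbols.
No reachable set along the way intersects F.

none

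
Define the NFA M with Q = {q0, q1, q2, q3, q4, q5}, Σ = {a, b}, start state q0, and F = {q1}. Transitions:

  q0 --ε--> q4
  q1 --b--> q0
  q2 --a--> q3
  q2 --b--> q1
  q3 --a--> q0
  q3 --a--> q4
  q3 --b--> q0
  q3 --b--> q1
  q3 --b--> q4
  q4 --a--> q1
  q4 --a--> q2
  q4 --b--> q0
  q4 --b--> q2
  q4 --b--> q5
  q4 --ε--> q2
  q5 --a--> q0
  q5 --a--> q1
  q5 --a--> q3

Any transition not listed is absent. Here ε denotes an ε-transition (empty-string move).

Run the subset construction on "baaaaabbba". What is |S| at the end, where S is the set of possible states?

Start: ε-closure({q0}) = {q0, q2, q4}.
Read 'b': {q0, q2, q4} → {q0, q1, q2, q4, q5}.
Read 'a': {q0, q1, q2, q4, q5} → {q0, q1, q2, q3, q4}.
Read 'a': {q0, q1, q2, q3, q4} → {q0, q1, q2, q3, q4}.
Read 'a': {q0, q1, q2, q3, q4} → {q0, q1, q2, q3, q4}.
Read 'a': {q0, q1, q2, q3, q4} → {q0, q1, q2, q3, q4}.
Read 'a': {q0, q1, q2, q3, q4} → {q0, q1, q2, q3, q4}.
Read 'b': {q0, q1, q2, q3, q4} → {q0, q1, q2, q4, q5}.
Read 'b': {q0, q1, q2, q4, q5} → {q0, q1, q2, q4, q5}.
Read 'b': {q0, q1, q2, q4, q5} → {q0, q1, q2, q4, q5}.
Read 'a': {q0, q1, q2, q4, q5} → {q0, q1, q2, q3, q4}.
That set has 5 states.

5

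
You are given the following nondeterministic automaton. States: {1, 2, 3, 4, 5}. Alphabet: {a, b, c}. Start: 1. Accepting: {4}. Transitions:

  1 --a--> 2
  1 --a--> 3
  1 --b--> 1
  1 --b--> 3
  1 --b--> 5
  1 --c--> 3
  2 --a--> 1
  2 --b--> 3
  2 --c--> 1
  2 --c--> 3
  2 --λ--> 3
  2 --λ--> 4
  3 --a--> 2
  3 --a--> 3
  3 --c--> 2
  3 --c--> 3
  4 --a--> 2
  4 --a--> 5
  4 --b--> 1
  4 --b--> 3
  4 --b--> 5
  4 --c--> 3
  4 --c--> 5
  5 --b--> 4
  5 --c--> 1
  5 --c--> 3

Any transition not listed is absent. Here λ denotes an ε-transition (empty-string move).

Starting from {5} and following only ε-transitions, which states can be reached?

{5}

Begin with {5}.
No ε-moves leave this set, so the closure equals the set itself.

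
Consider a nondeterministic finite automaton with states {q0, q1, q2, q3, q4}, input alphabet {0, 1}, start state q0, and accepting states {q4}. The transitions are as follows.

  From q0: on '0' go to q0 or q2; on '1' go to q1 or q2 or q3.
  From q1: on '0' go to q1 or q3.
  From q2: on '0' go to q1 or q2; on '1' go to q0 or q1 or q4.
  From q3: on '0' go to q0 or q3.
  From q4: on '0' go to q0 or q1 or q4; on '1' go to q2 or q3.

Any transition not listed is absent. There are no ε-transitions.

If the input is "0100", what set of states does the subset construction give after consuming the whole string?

{q0, q1, q2, q3, q4}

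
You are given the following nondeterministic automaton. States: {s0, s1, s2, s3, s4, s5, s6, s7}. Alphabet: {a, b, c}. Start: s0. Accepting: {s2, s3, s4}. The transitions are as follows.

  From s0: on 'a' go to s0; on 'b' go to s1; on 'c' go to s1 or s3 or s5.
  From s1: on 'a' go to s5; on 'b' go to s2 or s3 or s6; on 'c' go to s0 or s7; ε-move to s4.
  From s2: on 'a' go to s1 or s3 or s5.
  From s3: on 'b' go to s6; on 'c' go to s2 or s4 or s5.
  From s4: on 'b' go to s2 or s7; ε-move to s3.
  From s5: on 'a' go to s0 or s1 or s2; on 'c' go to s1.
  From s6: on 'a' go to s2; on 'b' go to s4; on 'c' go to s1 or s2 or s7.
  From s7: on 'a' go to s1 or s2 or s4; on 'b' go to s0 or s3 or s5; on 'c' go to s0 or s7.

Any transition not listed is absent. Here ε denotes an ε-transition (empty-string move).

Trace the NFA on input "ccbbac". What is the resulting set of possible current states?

{s0, s1, s2, s3, s4, s5, s7}

Start in {s0}.
Read 'c': {s0} → {s1, s3, s4, s5}.
Read 'c': {s1, s3, s4, s5} → {s0, s1, s2, s3, s4, s5, s7}.
Read 'b': {s0, s1, s2, s3, s4, s5, s7} → {s0, s1, s2, s3, s4, s5, s6, s7}.
Read 'b': {s0, s1, s2, s3, s4, s5, s6, s7} → {s0, s1, s2, s3, s4, s5, s6, s7}.
Read 'a': {s0, s1, s2, s3, s4, s5, s6, s7} → {s0, s1, s2, s3, s4, s5}.
Read 'c': {s0, s1, s2, s3, s4, s5} → {s0, s1, s2, s3, s4, s5, s7}.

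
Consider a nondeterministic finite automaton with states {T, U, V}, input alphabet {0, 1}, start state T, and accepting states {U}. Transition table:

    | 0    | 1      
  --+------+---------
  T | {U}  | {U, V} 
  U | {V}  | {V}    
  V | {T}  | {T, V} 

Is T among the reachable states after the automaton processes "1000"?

No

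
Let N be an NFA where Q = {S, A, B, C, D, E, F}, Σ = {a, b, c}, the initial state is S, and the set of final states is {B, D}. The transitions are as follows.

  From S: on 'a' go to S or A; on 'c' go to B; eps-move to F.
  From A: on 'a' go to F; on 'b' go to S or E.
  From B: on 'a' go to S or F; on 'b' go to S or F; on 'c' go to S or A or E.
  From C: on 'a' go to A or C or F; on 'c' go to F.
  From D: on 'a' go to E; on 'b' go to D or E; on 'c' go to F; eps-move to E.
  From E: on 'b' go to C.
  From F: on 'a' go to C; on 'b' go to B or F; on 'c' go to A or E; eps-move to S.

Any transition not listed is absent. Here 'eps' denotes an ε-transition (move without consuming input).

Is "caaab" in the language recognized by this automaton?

Start: ε-closure({S}) = {S, F}.
Read 'c': S→{B}, F→{A, E}; now {A, B, E}.
Read 'a': A→{F}, B→{S, F}, E→∅; now {S, F}.
Read 'a': S→{S, A}, F→{C}; union {S, A, C}; ε-closure = {S, A, C, F}.
Read 'a': S→{S, A}, A→{F}, C→{A, C, F}, F→{C}; now {S, A, C, F}.
Read 'b': S→∅, A→{S, E}, C→∅, F→{B, F}; now {S, B, E, F}.
The final set {S, B, E, F} contains the accepting state B.

Yes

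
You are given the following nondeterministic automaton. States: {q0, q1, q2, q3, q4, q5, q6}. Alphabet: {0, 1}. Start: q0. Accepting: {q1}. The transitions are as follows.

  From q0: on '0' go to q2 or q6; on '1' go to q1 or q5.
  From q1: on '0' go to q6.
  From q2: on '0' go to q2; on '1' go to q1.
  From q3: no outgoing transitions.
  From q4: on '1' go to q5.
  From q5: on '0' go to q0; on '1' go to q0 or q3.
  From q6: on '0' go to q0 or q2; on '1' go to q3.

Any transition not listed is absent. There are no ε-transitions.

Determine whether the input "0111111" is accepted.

Start in {q0}.
Read '0': {q0} → {q2, q6}.
Read '1': {q2, q6} → {q1, q3}.
Read '1': {q1, q3} → ∅.
The set is empty and remains empty for the remaining 4 symbols.
The final set ∅ contains no accepting state.

No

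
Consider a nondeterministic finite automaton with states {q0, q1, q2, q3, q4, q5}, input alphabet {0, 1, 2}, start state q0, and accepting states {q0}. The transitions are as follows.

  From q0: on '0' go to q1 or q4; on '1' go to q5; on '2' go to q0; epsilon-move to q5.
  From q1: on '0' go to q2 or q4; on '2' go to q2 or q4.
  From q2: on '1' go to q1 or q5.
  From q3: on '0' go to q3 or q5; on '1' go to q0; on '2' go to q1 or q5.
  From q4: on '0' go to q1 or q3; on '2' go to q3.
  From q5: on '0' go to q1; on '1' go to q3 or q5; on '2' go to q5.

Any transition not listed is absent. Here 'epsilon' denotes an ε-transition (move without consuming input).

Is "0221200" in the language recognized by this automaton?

No

Start: ε-closure({q0}) = {q0, q5}.
Read '0': q0→{q1, q4}, q5→{q1}; now {q1, q4}.
Read '2': q1→{q2, q4}, q4→{q3}; now {q2, q3, q4}.
Read '2': q2→∅, q3→{q1, q5}, q4→{q3}; now {q1, q3, q5}.
Read '1': q1→∅, q3→{q0}, q5→{q3, q5}; now {q0, q3, q5}.
Read '2': q0→{q0}, q3→{q1, q5}, q5→{q5}; now {q0, q1, q5}.
Read '0': q0→{q1, q4}, q1→{q2, q4}, q5→{q1}; now {q1, q2, q4}.
Read '0': q1→{q2, q4}, q2→∅, q4→{q1, q3}; now {q1, q2, q3, q4}.
The final set {q1, q2, q3, q4} contains no accepting state.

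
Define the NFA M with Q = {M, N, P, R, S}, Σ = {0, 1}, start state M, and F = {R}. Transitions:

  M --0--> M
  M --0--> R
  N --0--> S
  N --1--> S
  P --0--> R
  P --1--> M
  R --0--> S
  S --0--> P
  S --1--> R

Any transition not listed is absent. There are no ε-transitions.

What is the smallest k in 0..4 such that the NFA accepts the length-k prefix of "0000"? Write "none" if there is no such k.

1

Start in {M}.
Read '0': {M} → {M, R}.
None of the earlier sets intersect F, but {M, R} does.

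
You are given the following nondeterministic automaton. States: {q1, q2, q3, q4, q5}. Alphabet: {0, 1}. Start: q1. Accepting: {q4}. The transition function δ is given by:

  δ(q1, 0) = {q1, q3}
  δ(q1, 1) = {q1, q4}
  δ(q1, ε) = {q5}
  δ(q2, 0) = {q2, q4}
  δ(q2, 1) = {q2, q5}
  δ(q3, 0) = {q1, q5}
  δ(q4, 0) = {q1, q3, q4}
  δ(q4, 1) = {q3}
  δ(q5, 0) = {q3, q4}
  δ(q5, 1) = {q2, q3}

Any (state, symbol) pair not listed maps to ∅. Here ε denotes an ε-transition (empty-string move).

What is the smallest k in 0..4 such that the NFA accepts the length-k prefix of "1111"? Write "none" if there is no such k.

Start: ε-closure({q1}) = {q1, q5}.
Read '1': q1→{q1, q4}, q5→{q2, q3}; union {q1, q2, q3, q4}; ε-closure = {q1, q2, q3, q4, q5}.
None of the earlier sets intersect F, but {q1, q2, q3, q4, q5} does.

1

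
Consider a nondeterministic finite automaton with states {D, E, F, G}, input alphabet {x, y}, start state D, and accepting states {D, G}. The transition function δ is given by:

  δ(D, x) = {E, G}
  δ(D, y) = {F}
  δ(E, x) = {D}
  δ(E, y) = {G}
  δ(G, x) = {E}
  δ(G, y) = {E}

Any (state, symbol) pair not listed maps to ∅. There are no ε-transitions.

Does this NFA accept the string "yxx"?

No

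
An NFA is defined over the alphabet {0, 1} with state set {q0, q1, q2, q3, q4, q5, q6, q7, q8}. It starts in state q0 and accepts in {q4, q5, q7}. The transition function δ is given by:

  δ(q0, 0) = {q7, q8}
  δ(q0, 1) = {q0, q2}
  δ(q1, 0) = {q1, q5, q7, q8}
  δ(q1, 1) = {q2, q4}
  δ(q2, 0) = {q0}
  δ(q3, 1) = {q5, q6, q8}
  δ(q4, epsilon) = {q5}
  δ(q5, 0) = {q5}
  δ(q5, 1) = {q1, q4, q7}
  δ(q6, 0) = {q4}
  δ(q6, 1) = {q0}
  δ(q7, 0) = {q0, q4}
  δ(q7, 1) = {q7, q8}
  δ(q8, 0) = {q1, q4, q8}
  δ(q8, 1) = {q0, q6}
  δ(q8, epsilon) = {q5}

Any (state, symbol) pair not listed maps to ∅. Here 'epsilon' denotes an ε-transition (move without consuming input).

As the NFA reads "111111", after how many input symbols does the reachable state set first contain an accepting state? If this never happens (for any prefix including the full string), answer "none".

none

Start in {q0}.
Read '1': q0→{q0, q2}; now {q0, q2}.
Read '1': q0→{q0, q2}, q2→∅; now {q0, q2}.
Read '1': q0→{q0, q2}, q2→∅; now {q0, q2}.
Read '1': q0→{q0, q2}, q2→∅; now {q0, q2}.
Read '1': q0→{q0, q2}, q2→∅; now {q0, q2}.
Read '1': q0→{q0, q2}, q2→∅; now {q0, q2}.
No reachable set along the way intersects F.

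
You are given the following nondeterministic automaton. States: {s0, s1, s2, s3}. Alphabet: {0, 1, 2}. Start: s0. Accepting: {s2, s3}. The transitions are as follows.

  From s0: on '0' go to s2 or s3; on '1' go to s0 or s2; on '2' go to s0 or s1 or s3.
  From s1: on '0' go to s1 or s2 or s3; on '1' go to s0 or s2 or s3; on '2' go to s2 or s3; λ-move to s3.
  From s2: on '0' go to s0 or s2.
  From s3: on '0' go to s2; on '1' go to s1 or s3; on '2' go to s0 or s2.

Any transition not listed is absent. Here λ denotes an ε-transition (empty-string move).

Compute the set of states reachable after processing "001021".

Start in {s0}.
Read '0': s0→{s2, s3}; now {s2, s3}.
Read '0': s2→{s0, s2}, s3→{s2}; now {s0, s2}.
Read '1': s0→{s0, s2}, s2→∅; now {s0, s2}.
Read '0': s0→{s2, s3}, s2→{s0, s2}; now {s0, s2, s3}.
Read '2': s0→{s0, s1, s3}, s2→∅, s3→{s0, s2}; now {s0, s1, s2, s3}.
Read '1': s0→{s0, s2}, s1→{s0, s2, s3}, s2→∅, s3→{s1, s3}; now {s0, s1, s2, s3}.

{s0, s1, s2, s3}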